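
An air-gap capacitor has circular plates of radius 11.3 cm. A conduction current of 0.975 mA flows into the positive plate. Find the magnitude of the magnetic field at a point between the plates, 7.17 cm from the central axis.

1.09×10^-9 T

By continuity the displacement current in the gap matches the conduction current: I_d = 9.75×10^-4 A.
For r < R the Ampère–Maxwell law gives B(2πr) = μ₀ I_d (r²/R²), so B = μ₀ I_d r/(2πR²) = (4π×10^-7)(9.75×10^-4)(0.0717)/(2π·0.113²) = 1.09×10^-9 T.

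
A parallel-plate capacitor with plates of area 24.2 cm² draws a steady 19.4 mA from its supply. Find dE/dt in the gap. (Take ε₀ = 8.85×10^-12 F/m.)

By continuity, I_d in the gap equals the 19.4 mA flowing in the wire.
Then dE/dt = I_d/(ε₀A) = 9.06×10^11 V/(m·s).

9.06×10^11 V/(m·s)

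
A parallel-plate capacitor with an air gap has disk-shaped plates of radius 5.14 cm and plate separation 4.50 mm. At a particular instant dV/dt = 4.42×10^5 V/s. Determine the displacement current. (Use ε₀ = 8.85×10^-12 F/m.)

7.21×10^-6 A

E = V/d so dE/dt = (dV/dt)/d = 9.822×10^7 V/(m·s), and I_d = ε₀ A dE/dt = (8.85×10^-12)(8.300×10^-3)(9.822×10^7) = 7.21×10^-6 A.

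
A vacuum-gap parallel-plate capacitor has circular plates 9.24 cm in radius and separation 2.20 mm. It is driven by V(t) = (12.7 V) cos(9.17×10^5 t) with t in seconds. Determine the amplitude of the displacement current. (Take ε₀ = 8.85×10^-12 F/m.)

(dE/dt)_max = V₀ω/d = 5.294×10^9 V/(m·s); ω = 9.17×10^5 rad/s.
I_d,max = ε₀ A (dE/dt)_max = (8.85×10^-12)(0.02682)(5.294×10^9) = 1.26×10^-3 A.

1.26×10^-3 A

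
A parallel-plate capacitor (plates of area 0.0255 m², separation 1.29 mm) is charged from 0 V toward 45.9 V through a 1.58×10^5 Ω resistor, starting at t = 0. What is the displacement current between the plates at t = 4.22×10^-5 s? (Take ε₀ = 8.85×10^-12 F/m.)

C = ε₀A/d = (8.85×10^-12)(0.0255)/(1.29×10^-3) = 1.749×10^-10 F, so τ = RC = 2.763×10^-5 s.
The conduction current is I(t) = (V₀/R) e^(−t/τ), and the displacement current between the plates equals it.
t/τ = 1.527; I_d = (45.9/1.58×10^5) · e^(−1.527) = (2.905×10^-4)(0.2172) = 6.31×10^-5 A.

6.31×10^-5 A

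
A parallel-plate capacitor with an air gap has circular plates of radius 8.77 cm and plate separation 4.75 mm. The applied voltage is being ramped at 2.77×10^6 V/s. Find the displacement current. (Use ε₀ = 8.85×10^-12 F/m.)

C = ε₀A/d = (8.85×10^-12)(0.02416)/(4.75×10^-3) = 4.501×10^-11 F.
I_d = C dV/dt = (4.501×10^-11)(2.77×10^6) = 1.25×10^-4 A.

1.25×10^-4 A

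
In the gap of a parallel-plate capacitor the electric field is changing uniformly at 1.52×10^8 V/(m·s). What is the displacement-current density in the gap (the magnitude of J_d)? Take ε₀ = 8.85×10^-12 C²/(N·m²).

1.35×10^-3 A/m²

J_d = ε₀ ∂E/∂t, so J_d = 1.35×10^-3 A/m².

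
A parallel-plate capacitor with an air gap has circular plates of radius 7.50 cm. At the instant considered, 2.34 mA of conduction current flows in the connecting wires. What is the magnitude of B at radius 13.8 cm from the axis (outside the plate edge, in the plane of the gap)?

3.39×10^-9 T

No conduction current crosses the gap, so I_d there equals the 2.34×10^-3 A in the leads.
With r > R the enclosed displacement current is the full I_d; B = μ₀ I_d / (2πr) = 3.39×10^-9 T.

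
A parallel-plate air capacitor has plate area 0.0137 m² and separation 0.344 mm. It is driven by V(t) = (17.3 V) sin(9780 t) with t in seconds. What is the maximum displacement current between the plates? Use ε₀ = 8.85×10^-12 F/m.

The displacement current equals the conduction current C dV/dt, which peaks at C V₀ ω.
With C = ε₀A/d = (8.85×10^-12)(0.0137)/(3.44×10^-4) = 3.525×10^-10 F and ω = 9780 rad/s, I_d,max = (3.525×10^-10)(17.3)(9780) = 5.96×10^-5 A.

5.96×10^-5 A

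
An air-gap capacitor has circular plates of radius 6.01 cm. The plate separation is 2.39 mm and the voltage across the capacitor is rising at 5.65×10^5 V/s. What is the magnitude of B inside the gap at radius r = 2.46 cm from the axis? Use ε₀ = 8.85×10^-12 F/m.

With E = V/d, dE/dt = 2.364×10^8 V/(m·s) and πR² = 0.01135 m², giving I_d = ε₀ πR² dE/dt = 2.375×10^-5 A.
∮B·dl = μ₀ I_d,enc with I_d,enc = I_d r²/R² = 3.979×10^-6 A; so B = μ₀ I_d,enc/(2πr) = 3.23×10^-11 T.

3.23×10^-11 T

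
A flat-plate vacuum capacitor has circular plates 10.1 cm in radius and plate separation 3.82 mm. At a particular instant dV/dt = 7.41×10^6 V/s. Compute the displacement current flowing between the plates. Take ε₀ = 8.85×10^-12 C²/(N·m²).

5.50×10^-4 A

The field between the plates is E = V/d, so dE/dt = (7.41×10^6)/(3.82×10^-3 m) = 1.940×10^9 V/(m·s).
I_d = ε₀ A (dE/dt) = (8.85×10^-12)(0.03205)(1.940×10^9) = 5.50×10^-4 A.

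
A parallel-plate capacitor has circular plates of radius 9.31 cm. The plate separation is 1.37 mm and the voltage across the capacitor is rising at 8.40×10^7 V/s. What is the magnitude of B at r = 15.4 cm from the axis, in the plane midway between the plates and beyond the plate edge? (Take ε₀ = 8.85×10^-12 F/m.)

I_d = C dV/dt with C = ε₀πR²/d = 1.759×10^-10 F, so I_d = (1.759×10^-10)(8.40×10^7) = 0.01478 A.
Outside the plates the loop encloses all of I_d, so B·2πr = μ₀ I_d and B = 1.92×10^-8 T.

1.92×10^-8 T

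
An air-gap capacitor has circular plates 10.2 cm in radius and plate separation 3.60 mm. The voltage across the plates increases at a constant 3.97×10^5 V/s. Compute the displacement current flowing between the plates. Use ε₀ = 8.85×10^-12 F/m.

The field between the plates is E = V/d, so dE/dt = (3.97×10^5)/(3.60×10^-3 m) = 1.103×10^8 V/(m·s).
I_d = ε₀ A (dE/dt) = (8.85×10^-12)(0.03269)(1.103×10^8) = 3.19×10^-5 A.

3.19×10^-5 A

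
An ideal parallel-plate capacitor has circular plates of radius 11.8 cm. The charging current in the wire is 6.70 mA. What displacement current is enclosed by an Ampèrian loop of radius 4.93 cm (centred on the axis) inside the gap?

1.17×10^-3 A

No conduction current crosses the gap, so I_d there equals the 6.70×10^-3 A in the leads.
Since J_d is uniform, the enclosed fraction is (r/R)² = 0.1746, giving I_d,enc = 1.17×10^-3 A.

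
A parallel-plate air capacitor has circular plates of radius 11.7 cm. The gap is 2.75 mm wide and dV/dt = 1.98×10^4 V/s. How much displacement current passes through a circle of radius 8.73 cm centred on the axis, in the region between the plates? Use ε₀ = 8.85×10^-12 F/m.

I_d = C dV/dt with C = ε₀πR²/d = 1.384×10^-10 F, so I_d = (1.384×10^-10)(1.98×10^4) = 2.740×10^-6 A.
Through an area πr² the displacement current is I_d·(πr²/πR²) = I_d (r/R)² = 1.53×10^-6 A.

1.53×10^-6 A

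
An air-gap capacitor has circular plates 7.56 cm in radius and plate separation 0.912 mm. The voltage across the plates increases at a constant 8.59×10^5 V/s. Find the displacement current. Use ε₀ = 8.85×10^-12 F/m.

1.50×10^-4 A

C = ε₀A/d = (8.85×10^-12)(0.01796)/(9.12×10^-4) = 1.743×10^-10 F.
I_d = C dV/dt = (1.743×10^-10)(8.59×10^5) = 1.50×10^-4 A.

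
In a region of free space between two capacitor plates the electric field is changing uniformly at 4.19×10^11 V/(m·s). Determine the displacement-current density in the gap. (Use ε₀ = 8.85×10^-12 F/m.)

J_d = ε₀ ∂E/∂t, so J_d = 3.71 A/m².

3.71 A/m²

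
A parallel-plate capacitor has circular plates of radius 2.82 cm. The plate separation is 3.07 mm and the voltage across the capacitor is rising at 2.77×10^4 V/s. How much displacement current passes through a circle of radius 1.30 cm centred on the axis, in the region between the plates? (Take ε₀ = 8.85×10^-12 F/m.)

With E = V/d, dE/dt = 9.023×10^6 V/(m·s) and πR² = 2.498×10^-3 m², giving I_d = ε₀ πR² dE/dt = 1.995×10^-7 A.
Through an area πr² the displacement current is I_d·(πr²/πR²) = I_d (r/R)² = 4.24×10^-8 A.

4.24×10^-8 A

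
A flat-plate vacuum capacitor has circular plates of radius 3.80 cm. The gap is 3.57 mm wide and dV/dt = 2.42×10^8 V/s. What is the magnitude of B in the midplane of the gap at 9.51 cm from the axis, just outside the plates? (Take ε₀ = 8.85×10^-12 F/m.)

I_d = C dV/dt with C = ε₀πR²/d = 1.124×10^-11 F, so I_d = (1.124×10^-11)(2.42×10^8) = 2.720×10^-3 A.
Outside the plates the loop encloses all of I_d, so B·2πr = μ₀ I_d and B = 5.72×10^-9 T.

5.72×10^-9 T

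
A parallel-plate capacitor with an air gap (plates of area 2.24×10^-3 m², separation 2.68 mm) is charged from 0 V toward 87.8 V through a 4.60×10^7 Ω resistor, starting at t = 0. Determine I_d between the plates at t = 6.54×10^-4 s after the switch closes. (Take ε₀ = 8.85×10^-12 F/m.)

With C = ε₀A/d = (8.85×10^-12)(2.24×10^-3)/(2.68×10^-3) = 7.397×10^-12 F, the time constant is τ = RC = 3.403×10^-4 s, so t/τ = 1.922 and e^(−t/τ) = 0.1463.
I_d = I_cond = (V₀/R) e^(−t/τ) = (1.909×10^-6)(0.1463) = 2.79×10^-7 A.

2.79×10^-7 A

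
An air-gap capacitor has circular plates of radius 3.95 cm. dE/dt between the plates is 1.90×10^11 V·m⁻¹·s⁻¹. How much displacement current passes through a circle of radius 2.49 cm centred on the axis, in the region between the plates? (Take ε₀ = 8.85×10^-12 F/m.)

3.28×10^-3 A

Through the whole plate area (πR² = 4.902×10^-3 m²), I_d = ε₀ πR² dE/dt = 8.243×10^-3 A.
Through an area πr² the displacement current is I_d·(πr²/πR²) = I_d (r/R)² = 3.28×10^-3 A.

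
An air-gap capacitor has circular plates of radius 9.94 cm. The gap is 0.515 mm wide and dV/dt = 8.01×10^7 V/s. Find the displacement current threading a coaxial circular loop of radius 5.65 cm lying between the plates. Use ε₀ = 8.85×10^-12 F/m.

I_d = C dV/dt with C = ε₀πR²/d = 5.334×10^-10 F, so I_d = (5.334×10^-10)(8.01×10^7) = 0.04273 A.
Through an area πr² the displacement current is I_d·(πr²/πR²) = I_d (r/R)² = 0.0138 A.

0.0138 A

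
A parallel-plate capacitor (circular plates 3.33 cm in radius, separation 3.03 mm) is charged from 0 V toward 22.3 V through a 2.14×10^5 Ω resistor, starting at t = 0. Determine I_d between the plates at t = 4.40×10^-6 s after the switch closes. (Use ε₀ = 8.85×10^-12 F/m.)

1.38×10^-5 A

C = ε₀A/d = (8.85×10^-12)(3.484×10^-3)/(3.03×10^-3) = 1.018×10^-11 F, so τ = RC = 2.179×10^-6 s.
The conduction current is I(t) = (V₀/R) e^(−t/τ), and the displacement current between the plates equals it.
t/τ = 2.019; I_d = (22.3/2.14×10^5) · e^(−2.019) = (1.042×10^-4)(0.1328) = 1.38×10^-5 A.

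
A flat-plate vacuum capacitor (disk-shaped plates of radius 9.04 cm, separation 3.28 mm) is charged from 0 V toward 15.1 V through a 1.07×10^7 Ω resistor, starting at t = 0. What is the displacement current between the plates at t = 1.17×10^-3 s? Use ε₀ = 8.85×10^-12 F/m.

With C = ε₀A/d = (8.85×10^-12)(0.02567)/(3.28×10^-3) = 6.926×10^-11 F, the time constant is τ = RC = 7.411×10^-4 s, so t/τ = 1.579 and e^(−t/τ) = 0.2062.
I_d = I_cond = (V₀/R) e^(−t/τ) = (1.411×10^-6)(0.2062) = 2.91×10^-7 A.

2.91×10^-7 A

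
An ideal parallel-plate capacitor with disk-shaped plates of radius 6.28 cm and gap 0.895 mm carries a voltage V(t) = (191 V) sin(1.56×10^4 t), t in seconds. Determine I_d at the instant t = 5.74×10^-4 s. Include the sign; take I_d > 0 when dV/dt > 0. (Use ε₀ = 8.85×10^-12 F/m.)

-3.25×10^-4 A

dV/dt = (191)(1.56×10^4)·cos(8.9544) = -2.656×10^6 V/s.
I_d = C dV/dt with C = ε₀A/d = (8.85×10^-12)(0.01239)/(8.95×10^-4) = 1.225×10^-10 F, so I_d = (1.225×10^-10)(-2.656×10^6) = -3.25×10^-4 A.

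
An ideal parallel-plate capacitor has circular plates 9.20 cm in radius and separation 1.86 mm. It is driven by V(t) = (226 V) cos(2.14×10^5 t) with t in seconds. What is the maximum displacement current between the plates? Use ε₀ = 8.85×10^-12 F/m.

6.12×10^-3 A

The displacement current equals the conduction current C dV/dt, which peaks at C V₀ ω.
With C = ε₀A/d = (8.85×10^-12)(0.02659)/(1.86×10^-3) = 1.265×10^-10 F and ω = 2.14×10^5 rad/s, I_d,max = (1.265×10^-10)(226)(2.14×10^5) = 6.12×10^-3 A.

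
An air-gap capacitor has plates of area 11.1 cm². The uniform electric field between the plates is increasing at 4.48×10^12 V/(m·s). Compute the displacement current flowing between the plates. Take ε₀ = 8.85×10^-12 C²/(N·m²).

0.0440 A

I_d = ε₀ A (dE/dt) = (8.85×10^-12)(1.11×10^-3 m²)(4.48×10^12) = 0.0440 A.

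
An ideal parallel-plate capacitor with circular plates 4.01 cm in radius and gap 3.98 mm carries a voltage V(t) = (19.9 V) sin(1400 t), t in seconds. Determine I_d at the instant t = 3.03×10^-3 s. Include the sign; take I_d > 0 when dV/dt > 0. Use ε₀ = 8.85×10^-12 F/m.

-1.42×10^-7 A

dV/dt = (19.9)(1400)·cos(4.242) = -1.263×10^4 V/s.
I_d = C dV/dt with C = ε₀A/d = (8.85×10^-12)(5.052×10^-3)/(3.98×10^-3) = 1.123×10^-11 F, so I_d = (1.123×10^-11)(-1.263×10^4) = -1.42×10^-7 A.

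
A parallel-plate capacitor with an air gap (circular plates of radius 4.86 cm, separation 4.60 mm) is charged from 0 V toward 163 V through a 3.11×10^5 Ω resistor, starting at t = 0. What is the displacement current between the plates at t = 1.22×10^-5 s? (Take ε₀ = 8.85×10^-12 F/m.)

3.36×10^-5 A

C = ε₀A/d = (8.85×10^-12)(7.420×10^-3)/(4.60×10^-3) = 1.428×10^-11 F, so τ = RC = 4.441×10^-6 s.
The conduction current is I(t) = (V₀/R) e^(−t/τ), and the displacement current between the plates equals it.
t/τ = 2.747; I_d = (163/3.11×10^5) · e^(−2.747) = (5.241×10^-4)(0.06412) = 3.36×10^-5 A.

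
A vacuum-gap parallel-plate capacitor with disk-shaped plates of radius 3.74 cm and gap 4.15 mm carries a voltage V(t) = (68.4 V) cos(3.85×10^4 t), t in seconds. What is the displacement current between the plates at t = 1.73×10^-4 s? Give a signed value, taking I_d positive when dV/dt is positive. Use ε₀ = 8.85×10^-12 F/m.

C = ε₀A/d = (8.85×10^-12)(4.394×10^-3)/(4.15×10^-3) = 9.370×10^-12 F. dV/dt = V₀ω·−sin(ωt); at ωt = 6.6605 rad this factor is -0.3684.
I_d = C dV/dt = (9.370×10^-12)(68.4)(3.85×10^4)(-0.3684) = -9.09×10^-6 A.

-9.09×10^-6 A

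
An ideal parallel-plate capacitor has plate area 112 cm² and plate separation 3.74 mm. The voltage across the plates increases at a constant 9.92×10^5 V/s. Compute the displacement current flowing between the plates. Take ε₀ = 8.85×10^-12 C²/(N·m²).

The displacement current equals the charging current C dV/dt. With C = ε₀A/d = (8.85×10^-12)(0.0112)/(3.74×10^-3) = 2.650×10^-11 F, I_d = (2.650×10^-11)(9.92×10^5) = 2.63×10^-5 A.

2.63×10^-5 A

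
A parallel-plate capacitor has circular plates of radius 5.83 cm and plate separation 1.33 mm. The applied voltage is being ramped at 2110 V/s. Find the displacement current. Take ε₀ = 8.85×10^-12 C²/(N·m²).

1.50×10^-7 A

The field between the plates is E = V/d, so dE/dt = (2110)/(1.33×10^-3 m) = 1.586×10^6 V/(m·s).
I_d = ε₀ A (dE/dt) = (8.85×10^-12)(0.01068)(1.586×10^6) = 1.50×10^-7 A.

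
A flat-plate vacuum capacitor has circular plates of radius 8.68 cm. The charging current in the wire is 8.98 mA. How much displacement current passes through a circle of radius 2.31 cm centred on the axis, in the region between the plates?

By continuity the displacement current in the gap matches the conduction current: I_d = 8.98×10^-3 A.
Since J_d is uniform, the enclosed fraction is (r/R)² = 0.07082, giving I_d,enc = 6.36×10^-4 A.

6.36×10^-4 A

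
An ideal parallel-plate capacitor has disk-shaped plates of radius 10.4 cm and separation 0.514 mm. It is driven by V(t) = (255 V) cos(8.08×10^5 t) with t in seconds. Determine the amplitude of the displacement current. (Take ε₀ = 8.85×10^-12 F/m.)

The displacement current equals the conduction current C dV/dt, which peaks at C V₀ ω.
With C = ε₀A/d = (8.85×10^-12)(0.03398)/(5.14×10^-4) = 5.851×10^-10 F and ω = 8.08×10^5 rad/s, I_d,max = (5.851×10^-10)(255)(8.08×10^5) = 0.121 A.

0.121 A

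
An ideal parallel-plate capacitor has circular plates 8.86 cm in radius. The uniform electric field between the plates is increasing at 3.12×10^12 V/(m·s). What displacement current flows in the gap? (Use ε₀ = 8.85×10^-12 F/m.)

The displacement current is ε₀ times dΦ_E/dt = ε₀ A dE/dt = (8.85×10^-12)(0.02466)(3.12×10^12) = 0.681 A.

0.681 A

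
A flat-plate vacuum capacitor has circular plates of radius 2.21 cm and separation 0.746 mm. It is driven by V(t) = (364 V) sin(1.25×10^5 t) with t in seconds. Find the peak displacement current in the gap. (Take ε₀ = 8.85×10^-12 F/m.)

8.28×10^-4 A

The displacement current equals the conduction current C dV/dt, which peaks at C V₀ ω.
With C = ε₀A/d = (8.85×10^-12)(1.534×10^-3)/(7.46×10^-4) = 1.820×10^-11 F and ω = 1.25×10^5 rad/s, I_d,max = (1.820×10^-11)(364)(1.25×10^5) = 8.28×10^-4 A.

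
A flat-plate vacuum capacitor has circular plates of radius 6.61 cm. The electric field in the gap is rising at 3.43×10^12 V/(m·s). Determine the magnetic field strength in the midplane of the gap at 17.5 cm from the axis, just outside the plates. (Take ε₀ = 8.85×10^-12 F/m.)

4.76×10^-7 T

I_d = ε₀ dΦ_E/dt = ε₀ πR² (dE/dt) = (8.85×10^-12)(0.01373)(3.43×10^12) = 0.4168 A through the full plate area.
With r > R the enclosed displacement current is the full I_d; B = μ₀ I_d / (2πr) = 4.76×10^-7 T.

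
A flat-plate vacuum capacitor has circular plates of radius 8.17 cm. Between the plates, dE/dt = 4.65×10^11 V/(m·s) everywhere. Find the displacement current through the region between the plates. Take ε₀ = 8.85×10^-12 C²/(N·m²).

0.0863 A

The displacement current is ε₀ times dΦ_E/dt = ε₀ A dE/dt = (8.85×10^-12)(0.02097)(4.65×10^11) = 0.0863 A.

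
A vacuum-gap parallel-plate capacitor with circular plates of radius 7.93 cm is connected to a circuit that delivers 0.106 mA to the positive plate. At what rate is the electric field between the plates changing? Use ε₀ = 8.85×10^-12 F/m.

By continuity, I_d in the gap equals the 0.106 mA flowing in the wire.
Then dE/dt = I_d/(ε₀A) = 6.06×10^8 V/(m·s).

6.06×10^8 V/(m·s)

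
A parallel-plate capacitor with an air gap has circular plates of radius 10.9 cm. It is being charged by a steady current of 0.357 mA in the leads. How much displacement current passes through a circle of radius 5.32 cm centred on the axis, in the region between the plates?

8.50×10^-5 A

No conduction current crosses the gap, so I_d there equals the 3.57×10^-4 A in the leads.
The field is uniform, so I_d,enc = I_d (r/R)² = (3.57×10^-4)(5.32/10.9)² = 8.50×10^-5 A.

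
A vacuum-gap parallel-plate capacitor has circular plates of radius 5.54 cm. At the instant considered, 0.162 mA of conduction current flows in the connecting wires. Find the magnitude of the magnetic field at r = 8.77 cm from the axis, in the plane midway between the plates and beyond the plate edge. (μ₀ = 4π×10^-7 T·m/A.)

By continuity the displacement current in the gap matches the conduction current: I_d = 1.62×10^-4 A.
Outside the plates the loop encloses all of I_d, so B·2πr = μ₀ I_d and B = 3.69×10^-10 T.

3.69×10^-10 T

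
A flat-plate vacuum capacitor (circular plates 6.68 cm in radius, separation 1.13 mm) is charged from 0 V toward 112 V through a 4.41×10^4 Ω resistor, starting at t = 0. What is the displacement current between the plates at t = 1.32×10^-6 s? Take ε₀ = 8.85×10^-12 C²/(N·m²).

1.93×10^-3 A

C = ε₀A/d = (8.85×10^-12)(0.01402)/(1.13×10^-3) = 1.098×10^-10 F and τ = RC = 4.842×10^-6 s. I_d in the gap equals the RC charging current.
I_d(t) = (V₀/R) e^(−t/τ) = 2.540×10^-3 · e^(−0.2726) = 1.93×10^-3 A.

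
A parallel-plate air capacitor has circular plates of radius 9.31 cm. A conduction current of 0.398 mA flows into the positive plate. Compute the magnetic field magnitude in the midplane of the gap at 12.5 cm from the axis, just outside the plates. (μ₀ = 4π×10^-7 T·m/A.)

6.37×10^-10 T

Between the plates the displacement current equals the wire current: I_d = 0.398 mA = 3.98×10^-4 A.
With r > R the enclosed displacement current is the full I_d; B = μ₀ I_d / (2πr) = 6.37×10^-10 T.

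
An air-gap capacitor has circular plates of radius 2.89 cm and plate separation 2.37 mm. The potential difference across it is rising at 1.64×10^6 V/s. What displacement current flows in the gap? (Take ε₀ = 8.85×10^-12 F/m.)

1.61×10^-5 A

The displacement current equals the charging current C dV/dt. With C = ε₀A/d = (8.85×10^-12)(2.624×10^-3)/(2.37×10^-3) = 9.798×10^-12 F, I_d = (9.798×10^-12)(1.64×10^6) = 1.61×10^-5 A.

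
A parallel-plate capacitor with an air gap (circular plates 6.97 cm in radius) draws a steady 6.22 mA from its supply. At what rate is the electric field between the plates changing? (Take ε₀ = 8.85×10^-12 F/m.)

Charge continuity gives I_d = I = 6.22×10^-3 A between the plates.
Since I_d = ε₀ A dE/dt, dE/dt = I_d/(ε₀A) = (6.22×10^-3)/((8.85×10^-12)(0.01526)) = 4.61×10^10 V/(m·s).

4.61×10^10 V/(m·s)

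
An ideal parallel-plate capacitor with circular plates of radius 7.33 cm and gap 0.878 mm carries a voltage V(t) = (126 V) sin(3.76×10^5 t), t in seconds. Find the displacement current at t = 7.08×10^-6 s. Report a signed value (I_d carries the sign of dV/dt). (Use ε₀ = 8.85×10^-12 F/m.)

dV/dt = (126)(3.76×10^5)·cos(2.66208) = -4.203×10^7 V/s.
I_d = C dV/dt with C = ε₀A/d = (8.85×10^-12)(0.01688)/(8.78×10^-4) = 1.701×10^-10 F, so I_d = (1.701×10^-10)(-4.203×10^7) = -7.15×10^-3 A.

-7.15×10^-3 A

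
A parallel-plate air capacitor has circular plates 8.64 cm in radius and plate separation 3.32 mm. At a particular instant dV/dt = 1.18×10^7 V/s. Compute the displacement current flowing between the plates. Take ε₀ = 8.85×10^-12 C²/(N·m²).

The field between the plates is E = V/d, so dE/dt = (1.18×10^7)/(3.32×10^-3 m) = 3.554×10^9 V/(m·s).
I_d = ε₀ A (dE/dt) = (8.85×10^-12)(0.02345)(3.554×10^9) = 7.38×10^-4 A.

7.38×10^-4 A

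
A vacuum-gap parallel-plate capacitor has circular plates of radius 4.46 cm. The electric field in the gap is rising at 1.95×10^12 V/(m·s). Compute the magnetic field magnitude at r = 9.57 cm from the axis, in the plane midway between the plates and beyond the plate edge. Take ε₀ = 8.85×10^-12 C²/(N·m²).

I_d = ε₀ dΦ_E/dt = ε₀ πR² (dE/dt) = (8.85×10^-12)(6.249×10^-3)(1.95×10^12) = 0.1078 A through the full plate area.
With r > R the enclosed displacement current is the full I_d; B = μ₀ I_d / (2πr) = 2.25×10^-7 T.

2.25×10^-7 T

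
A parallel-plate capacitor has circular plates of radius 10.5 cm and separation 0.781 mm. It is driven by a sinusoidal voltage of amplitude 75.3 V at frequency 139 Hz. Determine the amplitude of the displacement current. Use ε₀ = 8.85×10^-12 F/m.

2.58×10^-5 A

C = ε₀A/d = (8.85×10^-12)(0.03464)/(7.81×10^-4) = 3.925×10^-10 F; ω = 2πf = 873.4 rad/s.
I_d = C dV/dt, so |I_d|_max = C V₀ ω = (3.925×10^-10)(75.3)(873.4) = 2.58×10^-5 A.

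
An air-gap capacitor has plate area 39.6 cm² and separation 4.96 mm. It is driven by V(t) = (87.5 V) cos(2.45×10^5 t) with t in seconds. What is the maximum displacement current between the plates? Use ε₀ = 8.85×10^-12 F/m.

C = ε₀A/d = (8.85×10^-12)(3.96×10^-3)/(4.96×10^-3) = 7.066×10^-12 F; ω = 2.45×10^5 rad/s.
I_d = C dV/dt, so |I_d|_max = C V₀ ω = (7.066×10^-12)(87.5)(2.45×10^5) = 1.51×10^-4 A.

1.51×10^-4 A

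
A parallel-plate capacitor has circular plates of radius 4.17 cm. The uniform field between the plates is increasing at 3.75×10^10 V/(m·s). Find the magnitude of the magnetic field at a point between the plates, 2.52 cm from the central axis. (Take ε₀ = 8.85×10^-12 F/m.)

Total displacement current: I_d = ε₀(πR²)(dE/dt) = (8.85×10^-12)(5.463×10^-3)(3.75×10^10) = 1.813×10^-3 A.
An Ampèrian loop of radius r encloses a fraction (r/R)² of I_d. Then B·2πr = μ₀ I_d (r/R)², giving B = μ₀ I_d r/(2πR²) = 5.25×10^-9 T.

5.25×10^-9 T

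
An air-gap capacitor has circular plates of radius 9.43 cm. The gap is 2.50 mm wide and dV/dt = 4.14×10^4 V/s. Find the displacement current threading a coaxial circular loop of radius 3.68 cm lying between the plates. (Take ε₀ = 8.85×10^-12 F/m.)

6.24×10^-7 A

With E = V/d, dE/dt = 1.656×10^7 V/(m·s) and πR² = 0.02794 m², giving I_d = ε₀ πR² dE/dt = 4.095×10^-6 A.
Through an area πr² the displacement current is I_d·(πr²/πR²) = I_d (r/R)² = 6.24×10^-7 A.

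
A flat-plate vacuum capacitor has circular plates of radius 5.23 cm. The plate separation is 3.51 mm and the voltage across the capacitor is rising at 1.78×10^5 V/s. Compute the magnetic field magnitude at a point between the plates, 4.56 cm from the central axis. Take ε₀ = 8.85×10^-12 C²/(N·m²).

I_d = C dV/dt with C = ε₀πR²/d = 2.167×10^-11 F, so I_d = (2.167×10^-11)(1.78×10^5) = 3.857×10^-6 A.
For r < R the Ampère–Maxwell law gives B(2πr) = μ₀ I_d (r²/R²), so B = μ₀ I_d r/(2πR²) = (4π×10^-7)(3.857×10^-6)(0.0456)/(2π·0.0523²) = 1.29×10^-11 T.

1.29×10^-11 T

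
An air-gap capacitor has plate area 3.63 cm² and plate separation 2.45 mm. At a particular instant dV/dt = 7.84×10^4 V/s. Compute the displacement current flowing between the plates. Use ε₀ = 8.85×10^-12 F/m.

The field between the plates is E = V/d, so dE/dt = (7.84×10^4)/(2.45×10^-3 m) = 3.200×10^7 V/(m·s).
I_d = ε₀ A (dE/dt) = (8.85×10^-12)(3.63×10^-4)(3.200×10^7) = 1.03×10^-7 A.

1.03×10^-7 A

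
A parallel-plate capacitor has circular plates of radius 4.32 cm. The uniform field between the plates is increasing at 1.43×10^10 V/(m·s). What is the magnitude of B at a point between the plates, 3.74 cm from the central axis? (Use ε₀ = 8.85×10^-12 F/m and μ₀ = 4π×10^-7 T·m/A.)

2.97×10^-9 T

I_d = ε₀ dΦ_E/dt = ε₀ πR² (dE/dt) = (8.85×10^-12)(5.863×10^-3)(1.43×10^10) = 7.420×10^-4 A through the full plate area.
An Ampèrian loop of radius r encloses a fraction (r/R)² of I_d. Then B·2πr = μ₀ I_d (r/R)², giving B = μ₀ I_d r/(2πR²) = 2.97×10^-9 T.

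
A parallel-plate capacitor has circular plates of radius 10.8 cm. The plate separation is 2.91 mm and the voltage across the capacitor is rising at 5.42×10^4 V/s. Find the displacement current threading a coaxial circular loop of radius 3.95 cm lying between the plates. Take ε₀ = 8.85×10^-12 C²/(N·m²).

I_d = C dV/dt with C = ε₀πR²/d = 1.114×10^-10 F, so I_d = (1.114×10^-10)(5.42×10^4) = 6.038×10^-6 A.
Since J_d is uniform, the enclosed fraction is (r/R)² = 0.1338, giving I_d,enc = 8.08×10^-7 A.

8.08×10^-7 A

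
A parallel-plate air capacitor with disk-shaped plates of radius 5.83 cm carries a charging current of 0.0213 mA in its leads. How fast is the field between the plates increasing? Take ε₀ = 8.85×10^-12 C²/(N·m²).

2.25×10^8 V/(m·s)

Charge continuity gives I_d = I = 2.13×10^-5 A between the plates.
Then dE/dt = I_d/(ε₀A) = 2.25×10^8 V/(m·s).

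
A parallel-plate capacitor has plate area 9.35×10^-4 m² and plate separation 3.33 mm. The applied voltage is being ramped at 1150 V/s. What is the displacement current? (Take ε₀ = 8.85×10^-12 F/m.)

The displacement current equals the charging current C dV/dt. With C = ε₀A/d = (8.85×10^-12)(9.35×10^-4)/(3.33×10^-3) = 2.485×10^-12 F, I_d = (2.485×10^-12)(1150) = 2.86×10^-9 A.

2.86×10^-9 A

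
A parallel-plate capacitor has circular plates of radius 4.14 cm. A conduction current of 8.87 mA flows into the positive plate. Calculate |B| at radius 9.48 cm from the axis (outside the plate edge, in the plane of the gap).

Between the plates the displacement current equals the wire current: I_d = 8.87 mA = 8.87×10^-3 A.
For r ≥ R the full I_d is enclosed: B = μ₀ I_d/(2πr) = (4π×10^-7)(8.87×10^-3)/(2π·0.0948) = 1.87×10^-8 T.

1.87×10^-8 T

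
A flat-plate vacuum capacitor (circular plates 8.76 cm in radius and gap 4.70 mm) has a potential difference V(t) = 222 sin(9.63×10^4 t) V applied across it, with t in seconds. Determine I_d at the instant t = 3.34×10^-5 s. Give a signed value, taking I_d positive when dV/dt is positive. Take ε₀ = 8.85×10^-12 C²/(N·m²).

dE/dt = (V₀ω/d)·cos(ωt) with ωt = 3.21642 rad: (222)(9.63×10^4)(-0.9972)/(4.70×10^-3) = -4.536×10^9 V/(m·s).
I_d = ε₀ A dE/dt = (8.85×10^-12)(0.02411)(-4.536×10^9) = -9.68×10^-4 A.

-9.68×10^-4 A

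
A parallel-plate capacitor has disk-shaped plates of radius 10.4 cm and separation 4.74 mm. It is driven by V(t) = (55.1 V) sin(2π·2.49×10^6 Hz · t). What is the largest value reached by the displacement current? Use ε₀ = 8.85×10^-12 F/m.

The displacement current equals the conduction current C dV/dt, which peaks at C V₀ ω.
With C = ε₀A/d = (8.85×10^-12)(0.03398)/(4.74×10^-3) = 6.344×10^-11 F and ω = 2πf = 1.565×10^7 rad/s, I_d,max = (6.344×10^-11)(55.1)(1.565×10^7) = 0.0547 A.

0.0547 A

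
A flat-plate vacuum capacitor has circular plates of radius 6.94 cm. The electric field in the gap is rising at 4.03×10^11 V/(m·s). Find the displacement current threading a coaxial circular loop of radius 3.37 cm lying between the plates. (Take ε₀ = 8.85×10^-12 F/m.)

Total displacement current: I_d = ε₀(πR²)(dE/dt) = (8.85×10^-12)(0.01513)(4.03×10^11) = 0.05396 A.
Through an area πr² the displacement current is I_d·(πr²/πR²) = I_d (r/R)² = 0.0127 A.

0.0127 A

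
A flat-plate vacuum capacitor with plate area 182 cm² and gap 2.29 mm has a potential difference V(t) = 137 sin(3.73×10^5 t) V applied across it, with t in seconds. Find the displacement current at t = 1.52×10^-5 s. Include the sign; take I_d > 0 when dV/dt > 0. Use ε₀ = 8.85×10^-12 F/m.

dV/dt = (137)(3.73×10^5)·cos(5.6696) = 4.178×10^7 V/s.
I_d = C dV/dt with C = ε₀A/d = (8.85×10^-12)(0.0182)/(2.29×10^-3) = 7.034×10^-11 F, so I_d = (7.034×10^-11)(4.178×10^7) = 2.94×10^-3 A.

2.94×10^-3 A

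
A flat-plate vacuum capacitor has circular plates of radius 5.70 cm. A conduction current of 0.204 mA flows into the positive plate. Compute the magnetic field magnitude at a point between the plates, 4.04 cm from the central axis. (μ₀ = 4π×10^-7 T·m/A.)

No conduction current crosses the gap, so I_d there equals the 2.04×10^-4 A in the leads.
An Ampèrian loop of radius r encloses a fraction (r/R)² of I_d. Then B·2πr = μ₀ I_d (r/R)², giving B = μ₀ I_d r/(2πR²) = 5.07×10^-10 T.

5.07×10^-10 T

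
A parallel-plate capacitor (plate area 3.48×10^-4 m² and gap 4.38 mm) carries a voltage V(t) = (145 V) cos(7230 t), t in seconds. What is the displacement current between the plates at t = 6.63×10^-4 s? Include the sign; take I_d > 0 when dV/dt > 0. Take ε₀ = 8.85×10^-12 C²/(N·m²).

dE/dt = (V₀ω/d)·−sin(ωt) with ωt = 4.79349 rad: (145)(7230)(0.9967)/(4.38×10^-3) = 2.386×10^8 V/(m·s).
I_d = ε₀ A dE/dt = (8.85×10^-12)(3.48×10^-4)(2.386×10^8) = 7.35×10^-7 A.

7.35×10^-7 A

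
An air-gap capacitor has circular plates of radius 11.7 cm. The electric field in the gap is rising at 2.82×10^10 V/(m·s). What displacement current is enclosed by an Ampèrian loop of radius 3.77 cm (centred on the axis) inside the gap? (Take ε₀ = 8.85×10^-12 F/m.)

1.11×10^-3 A

I_d = ε₀ dΦ_E/dt = ε₀ πR² (dE/dt) = (8.85×10^-12)(0.04301)(2.82×10^10) = 0.01073 A through the full plate area.
Through an area πr² the displacement current is I_d·(πr²/πR²) = I_d (r/R)² = 1.11×10^-3 A.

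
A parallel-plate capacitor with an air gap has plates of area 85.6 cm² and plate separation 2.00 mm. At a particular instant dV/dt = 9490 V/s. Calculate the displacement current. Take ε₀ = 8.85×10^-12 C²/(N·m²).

3.59×10^-7 A

The displacement current equals the charging current C dV/dt. With C = ε₀A/d = (8.85×10^-12)(8.56×10^-3)/(2.00×10^-3) = 3.788×10^-11 F, I_d = (3.788×10^-11)(9490) = 3.59×10^-7 A.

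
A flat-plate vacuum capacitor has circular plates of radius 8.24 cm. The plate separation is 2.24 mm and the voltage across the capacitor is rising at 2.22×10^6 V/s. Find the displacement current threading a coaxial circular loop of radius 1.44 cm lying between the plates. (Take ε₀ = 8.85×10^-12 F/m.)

5.71×10^-6 A

dE/dt = (dV/dt)/d = 9.911×10^8 V/(m·s); I_d = ε₀(πR²)(dE/dt) = (8.85×10^-12)(0.02133)(9.911×10^8) = 1.871×10^-4 A.
Since J_d is uniform, the enclosed fraction is (r/R)² = 0.03054, giving I_d,enc = 5.71×10^-6 A.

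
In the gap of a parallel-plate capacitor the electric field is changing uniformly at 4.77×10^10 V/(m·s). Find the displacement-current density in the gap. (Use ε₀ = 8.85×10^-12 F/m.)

The displacement-current density is ε₀ ∂E/∂t = (8.85×10^-12)(4.77×10^10) = 0.422 A/m².

0.422 A/m²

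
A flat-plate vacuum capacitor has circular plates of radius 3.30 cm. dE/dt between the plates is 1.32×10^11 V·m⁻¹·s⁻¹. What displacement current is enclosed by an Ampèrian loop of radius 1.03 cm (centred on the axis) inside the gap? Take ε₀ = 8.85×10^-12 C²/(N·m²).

I_d = ε₀ dΦ_E/dt = ε₀ πR² (dE/dt) = (8.85×10^-12)(3.421×10^-3)(1.32×10^11) = 3.996×10^-3 A through the full plate area.
Through an area πr² the displacement current is I_d·(πr²/πR²) = I_d (r/R)² = 3.89×10^-4 A.

3.89×10^-4 A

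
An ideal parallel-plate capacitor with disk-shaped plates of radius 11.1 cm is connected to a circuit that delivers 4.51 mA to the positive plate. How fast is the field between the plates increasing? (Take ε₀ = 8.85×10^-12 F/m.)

By continuity, I_d in the gap equals the 4.51 mA flowing in the wire.
Since I_d = ε₀ A dE/dt, dE/dt = I_d/(ε₀A) = (4.51×10^-3)/((8.85×10^-12)(0.03871)) = 1.32×10^10 V/(m·s).

1.32×10^10 V/(m·s)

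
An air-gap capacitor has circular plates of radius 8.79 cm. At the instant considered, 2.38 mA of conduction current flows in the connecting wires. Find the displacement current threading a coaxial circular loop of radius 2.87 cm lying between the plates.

By continuity the displacement current in the gap matches the conduction current: I_d = 2.38×10^-3 A.
The field is uniform, so I_d,enc = I_d (r/R)² = (2.38×10^-3)(2.87/8.79)² = 2.54×10^-4 A.

2.54×10^-4 A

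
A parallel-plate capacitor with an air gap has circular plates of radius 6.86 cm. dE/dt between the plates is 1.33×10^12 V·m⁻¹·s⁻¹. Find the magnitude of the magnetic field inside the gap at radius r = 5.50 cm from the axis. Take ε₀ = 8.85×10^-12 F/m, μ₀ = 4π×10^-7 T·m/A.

4.07×10^-7 T

Total displacement current: I_d = ε₀(πR²)(dE/dt) = (8.85×10^-12)(0.01478)(1.33×10^12) = 0.1740 A.
For r < R the Ampère–Maxwell law gives B(2πr) = μ₀ I_d (r²/R²), so B = μ₀ I_d r/(2πR²) = (4π×10^-7)(0.1740)(0.0550)/(2π·0.0686²) = 4.07×10^-7 T.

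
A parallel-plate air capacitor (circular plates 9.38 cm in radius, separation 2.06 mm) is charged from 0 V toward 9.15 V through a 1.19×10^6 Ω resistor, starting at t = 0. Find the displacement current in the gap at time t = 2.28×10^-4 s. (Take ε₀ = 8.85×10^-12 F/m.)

1.53×10^-6 A

With C = ε₀A/d = (8.85×10^-12)(0.02764)/(2.06×10^-3) = 1.187×10^-10 F, the time constant is τ = RC = 1.413×10^-4 s, so t/τ = 1.614 and e^(−t/τ) = 0.1991.
I_d = I_cond = (V₀/R) e^(−t/τ) = (7.689×10^-6)(0.1991) = 1.53×10^-6 A.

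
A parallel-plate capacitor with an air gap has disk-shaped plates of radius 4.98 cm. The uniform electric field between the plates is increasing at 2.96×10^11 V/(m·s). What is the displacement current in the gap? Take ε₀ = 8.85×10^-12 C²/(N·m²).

The displacement current is ε₀ times dΦ_E/dt = ε₀ A dE/dt = (8.85×10^-12)(7.791×10^-3)(2.96×10^11) = 0.0204 A.

0.0204 A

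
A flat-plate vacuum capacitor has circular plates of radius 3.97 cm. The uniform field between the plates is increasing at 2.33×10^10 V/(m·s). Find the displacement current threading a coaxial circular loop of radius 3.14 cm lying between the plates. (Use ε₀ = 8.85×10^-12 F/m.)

Through the whole plate area (πR² = 4.951×10^-3 m²), I_d = ε₀ πR² dE/dt = 1.021×10^-3 A.
The field is uniform, so I_d,enc = I_d (r/R)² = (1.021×10^-3)(3.14/3.97)² = 6.39×10^-4 A.

6.39×10^-4 A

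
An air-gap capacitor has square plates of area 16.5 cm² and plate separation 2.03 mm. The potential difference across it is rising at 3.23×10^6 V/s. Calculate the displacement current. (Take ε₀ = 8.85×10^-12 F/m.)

2.32×10^-5 A

The displacement current equals the charging current C dV/dt. With C = ε₀A/d = (8.85×10^-12)(1.65×10^-3)/(2.03×10^-3) = 7.193×10^-12 F, I_d = (7.193×10^-12)(3.23×10^6) = 2.32×10^-5 A.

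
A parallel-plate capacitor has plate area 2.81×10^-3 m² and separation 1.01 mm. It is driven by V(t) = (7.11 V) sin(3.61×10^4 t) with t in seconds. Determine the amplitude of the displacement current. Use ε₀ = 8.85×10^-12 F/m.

6.32×10^-6 A

The displacement current equals the conduction current C dV/dt, which peaks at C V₀ ω.
With C = ε₀A/d = (8.85×10^-12)(2.81×10^-3)/(1.01×10^-3) = 2.462×10^-11 F and ω = 3.61×10^4 rad/s, I_d,max = (2.462×10^-11)(7.11)(3.61×10^4) = 6.32×10^-6 A.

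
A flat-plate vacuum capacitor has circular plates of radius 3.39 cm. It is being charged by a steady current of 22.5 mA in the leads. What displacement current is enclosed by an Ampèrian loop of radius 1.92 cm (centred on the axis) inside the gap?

7.22×10^-3 A

Between the plates the displacement current equals the wire current: I_d = 22.5 mA = 0.0225 A.
Through an area πr² the displacement current is I_d·(πr²/πR²) = I_d (r/R)² = 7.22×10^-3 A.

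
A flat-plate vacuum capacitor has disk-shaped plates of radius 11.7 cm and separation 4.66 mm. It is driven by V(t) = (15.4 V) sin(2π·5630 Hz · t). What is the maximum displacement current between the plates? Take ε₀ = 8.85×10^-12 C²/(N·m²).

4.45×10^-5 A

(dE/dt)_max = V₀ω/d = 1.169×10^8 V/(m·s); ω = 2πf = 3.537×10^4 rad/s.
I_d,max = ε₀ A (dE/dt)_max = (8.85×10^-12)(0.04301)(1.169×10^8) = 4.45×10^-5 A.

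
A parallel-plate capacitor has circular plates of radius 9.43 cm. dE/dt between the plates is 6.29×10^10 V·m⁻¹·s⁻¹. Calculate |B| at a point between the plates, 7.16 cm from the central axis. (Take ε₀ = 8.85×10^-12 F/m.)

2.50×10^-8 T

I_d = ε₀ dΦ_E/dt = ε₀ πR² (dE/dt) = (8.85×10^-12)(0.02794)(6.29×10^10) = 0.01555 A through the full plate area.
∮B·dl = μ₀ I_d,enc with I_d,enc = I_d r²/R² = 8.965×10^-3 A; so B = μ₀ I_d,enc/(2πr) = 2.50×10^-8 T.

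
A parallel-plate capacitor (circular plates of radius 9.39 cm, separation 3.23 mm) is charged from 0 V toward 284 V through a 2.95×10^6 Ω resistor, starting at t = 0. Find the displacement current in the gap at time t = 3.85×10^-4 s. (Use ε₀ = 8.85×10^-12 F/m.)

1.72×10^-5 A

C = ε₀A/d = (8.85×10^-12)(0.02770)/(3.23×10^-3) = 7.590×10^-11 F, so τ = RC = 2.239×10^-4 s.
The conduction current is I(t) = (V₀/R) e^(−t/τ), and the displacement current between the plates equals it.
t/τ = 1.720; I_d = (284/2.95×10^6) · e^(−1.720) = (9.627×10^-5)(0.1791) = 1.72×10^-5 A.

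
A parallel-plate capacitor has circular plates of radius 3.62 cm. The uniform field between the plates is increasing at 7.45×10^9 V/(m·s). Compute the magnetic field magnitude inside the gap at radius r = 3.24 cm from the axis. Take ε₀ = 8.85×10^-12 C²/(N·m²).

I_d = ε₀ dΦ_E/dt = ε₀ πR² (dE/dt) = (8.85×10^-12)(4.117×10^-3)(7.45×10^9) = 2.714×10^-4 A through the full plate area.
An Ampèrian loop of radius r encloses a fraction (r/R)² of I_d. Then B·2πr = μ₀ I_d (r/R)², giving B = μ₀ I_d r/(2πR²) = 1.34×10^-9 T.

1.34×10^-9 T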